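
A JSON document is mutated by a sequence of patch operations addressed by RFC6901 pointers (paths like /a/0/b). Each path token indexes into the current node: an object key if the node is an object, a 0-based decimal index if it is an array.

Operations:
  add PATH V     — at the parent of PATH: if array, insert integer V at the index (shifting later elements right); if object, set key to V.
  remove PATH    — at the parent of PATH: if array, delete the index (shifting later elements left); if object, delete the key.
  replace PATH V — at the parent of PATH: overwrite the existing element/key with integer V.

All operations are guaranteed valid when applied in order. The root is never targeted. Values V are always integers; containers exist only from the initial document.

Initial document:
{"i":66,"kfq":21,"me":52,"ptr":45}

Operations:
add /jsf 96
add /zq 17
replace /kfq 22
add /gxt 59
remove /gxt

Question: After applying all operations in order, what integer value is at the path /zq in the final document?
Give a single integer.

Answer: 17

Derivation:
After op 1 (add /jsf 96): {"i":66,"jsf":96,"kfq":21,"me":52,"ptr":45}
After op 2 (add /zq 17): {"i":66,"jsf":96,"kfq":21,"me":52,"ptr":45,"zq":17}
After op 3 (replace /kfq 22): {"i":66,"jsf":96,"kfq":22,"me":52,"ptr":45,"zq":17}
After op 4 (add /gxt 59): {"gxt":59,"i":66,"jsf":96,"kfq":22,"me":52,"ptr":45,"zq":17}
After op 5 (remove /gxt): {"i":66,"jsf":96,"kfq":22,"me":52,"ptr":45,"zq":17}
Value at /zq: 17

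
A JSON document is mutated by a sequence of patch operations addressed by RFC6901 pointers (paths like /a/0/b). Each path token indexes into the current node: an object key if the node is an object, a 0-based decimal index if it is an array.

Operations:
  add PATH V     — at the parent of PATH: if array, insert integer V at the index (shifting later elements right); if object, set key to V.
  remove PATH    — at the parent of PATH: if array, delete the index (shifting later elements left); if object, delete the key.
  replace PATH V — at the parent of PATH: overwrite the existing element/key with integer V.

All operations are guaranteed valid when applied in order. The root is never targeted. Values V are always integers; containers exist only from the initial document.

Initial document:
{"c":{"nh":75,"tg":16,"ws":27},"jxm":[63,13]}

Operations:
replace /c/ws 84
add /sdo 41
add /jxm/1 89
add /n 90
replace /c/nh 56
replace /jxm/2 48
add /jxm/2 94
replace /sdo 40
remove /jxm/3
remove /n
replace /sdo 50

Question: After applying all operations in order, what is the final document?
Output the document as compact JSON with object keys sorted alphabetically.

Answer: {"c":{"nh":56,"tg":16,"ws":84},"jxm":[63,89,94],"sdo":50}

Derivation:
After op 1 (replace /c/ws 84): {"c":{"nh":75,"tg":16,"ws":84},"jxm":[63,13]}
After op 2 (add /sdo 41): {"c":{"nh":75,"tg":16,"ws":84},"jxm":[63,13],"sdo":41}
After op 3 (add /jxm/1 89): {"c":{"nh":75,"tg":16,"ws":84},"jxm":[63,89,13],"sdo":41}
After op 4 (add /n 90): {"c":{"nh":75,"tg":16,"ws":84},"jxm":[63,89,13],"n":90,"sdo":41}
After op 5 (replace /c/nh 56): {"c":{"nh":56,"tg":16,"ws":84},"jxm":[63,89,13],"n":90,"sdo":41}
After op 6 (replace /jxm/2 48): {"c":{"nh":56,"tg":16,"ws":84},"jxm":[63,89,48],"n":90,"sdo":41}
After op 7 (add /jxm/2 94): {"c":{"nh":56,"tg":16,"ws":84},"jxm":[63,89,94,48],"n":90,"sdo":41}
After op 8 (replace /sdo 40): {"c":{"nh":56,"tg":16,"ws":84},"jxm":[63,89,94,48],"n":90,"sdo":40}
After op 9 (remove /jxm/3): {"c":{"nh":56,"tg":16,"ws":84},"jxm":[63,89,94],"n":90,"sdo":40}
After op 10 (remove /n): {"c":{"nh":56,"tg":16,"ws":84},"jxm":[63,89,94],"sdo":40}
After op 11 (replace /sdo 50): {"c":{"nh":56,"tg":16,"ws":84},"jxm":[63,89,94],"sdo":50}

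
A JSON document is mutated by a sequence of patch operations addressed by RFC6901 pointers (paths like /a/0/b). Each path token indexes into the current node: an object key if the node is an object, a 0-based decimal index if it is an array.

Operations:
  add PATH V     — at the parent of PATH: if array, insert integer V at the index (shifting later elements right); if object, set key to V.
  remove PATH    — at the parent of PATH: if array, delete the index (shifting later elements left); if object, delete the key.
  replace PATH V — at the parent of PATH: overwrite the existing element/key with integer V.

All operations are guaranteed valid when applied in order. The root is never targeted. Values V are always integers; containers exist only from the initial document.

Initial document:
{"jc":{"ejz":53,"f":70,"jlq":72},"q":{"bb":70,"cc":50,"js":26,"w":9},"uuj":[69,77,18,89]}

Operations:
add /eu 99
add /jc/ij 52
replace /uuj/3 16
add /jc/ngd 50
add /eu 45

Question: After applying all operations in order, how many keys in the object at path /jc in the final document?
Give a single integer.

After op 1 (add /eu 99): {"eu":99,"jc":{"ejz":53,"f":70,"jlq":72},"q":{"bb":70,"cc":50,"js":26,"w":9},"uuj":[69,77,18,89]}
After op 2 (add /jc/ij 52): {"eu":99,"jc":{"ejz":53,"f":70,"ij":52,"jlq":72},"q":{"bb":70,"cc":50,"js":26,"w":9},"uuj":[69,77,18,89]}
After op 3 (replace /uuj/3 16): {"eu":99,"jc":{"ejz":53,"f":70,"ij":52,"jlq":72},"q":{"bb":70,"cc":50,"js":26,"w":9},"uuj":[69,77,18,16]}
After op 4 (add /jc/ngd 50): {"eu":99,"jc":{"ejz":53,"f":70,"ij":52,"jlq":72,"ngd":50},"q":{"bb":70,"cc":50,"js":26,"w":9},"uuj":[69,77,18,16]}
After op 5 (add /eu 45): {"eu":45,"jc":{"ejz":53,"f":70,"ij":52,"jlq":72,"ngd":50},"q":{"bb":70,"cc":50,"js":26,"w":9},"uuj":[69,77,18,16]}
Size at path /jc: 5

Answer: 5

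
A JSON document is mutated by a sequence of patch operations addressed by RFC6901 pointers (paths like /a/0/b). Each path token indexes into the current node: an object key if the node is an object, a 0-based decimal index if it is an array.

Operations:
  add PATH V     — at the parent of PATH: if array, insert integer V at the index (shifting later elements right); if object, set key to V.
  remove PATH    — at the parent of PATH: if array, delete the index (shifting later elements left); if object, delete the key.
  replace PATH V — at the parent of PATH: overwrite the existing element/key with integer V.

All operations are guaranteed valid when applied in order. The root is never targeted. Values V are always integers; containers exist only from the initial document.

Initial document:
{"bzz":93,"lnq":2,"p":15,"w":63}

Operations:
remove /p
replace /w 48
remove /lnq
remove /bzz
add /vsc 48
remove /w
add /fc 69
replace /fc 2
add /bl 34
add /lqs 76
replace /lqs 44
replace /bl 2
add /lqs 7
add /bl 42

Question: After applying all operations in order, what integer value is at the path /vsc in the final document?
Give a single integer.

After op 1 (remove /p): {"bzz":93,"lnq":2,"w":63}
After op 2 (replace /w 48): {"bzz":93,"lnq":2,"w":48}
After op 3 (remove /lnq): {"bzz":93,"w":48}
After op 4 (remove /bzz): {"w":48}
After op 5 (add /vsc 48): {"vsc":48,"w":48}
After op 6 (remove /w): {"vsc":48}
After op 7 (add /fc 69): {"fc":69,"vsc":48}
After op 8 (replace /fc 2): {"fc":2,"vsc":48}
After op 9 (add /bl 34): {"bl":34,"fc":2,"vsc":48}
After op 10 (add /lqs 76): {"bl":34,"fc":2,"lqs":76,"vsc":48}
After op 11 (replace /lqs 44): {"bl":34,"fc":2,"lqs":44,"vsc":48}
After op 12 (replace /bl 2): {"bl":2,"fc":2,"lqs":44,"vsc":48}
After op 13 (add /lqs 7): {"bl":2,"fc":2,"lqs":7,"vsc":48}
After op 14 (add /bl 42): {"bl":42,"fc":2,"lqs":7,"vsc":48}
Value at /vsc: 48

Answer: 48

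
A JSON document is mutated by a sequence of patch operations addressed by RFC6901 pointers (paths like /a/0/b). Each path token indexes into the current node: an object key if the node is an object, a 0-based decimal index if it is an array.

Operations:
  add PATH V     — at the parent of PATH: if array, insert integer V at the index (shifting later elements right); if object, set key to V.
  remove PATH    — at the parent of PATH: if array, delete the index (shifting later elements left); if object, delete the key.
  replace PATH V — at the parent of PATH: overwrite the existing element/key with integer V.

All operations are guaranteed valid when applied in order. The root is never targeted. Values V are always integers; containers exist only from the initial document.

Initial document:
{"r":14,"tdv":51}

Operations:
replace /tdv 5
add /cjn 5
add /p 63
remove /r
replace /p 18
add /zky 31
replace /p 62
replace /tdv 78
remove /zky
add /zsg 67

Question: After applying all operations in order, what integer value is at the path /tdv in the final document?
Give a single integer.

Answer: 78

Derivation:
After op 1 (replace /tdv 5): {"r":14,"tdv":5}
After op 2 (add /cjn 5): {"cjn":5,"r":14,"tdv":5}
After op 3 (add /p 63): {"cjn":5,"p":63,"r":14,"tdv":5}
After op 4 (remove /r): {"cjn":5,"p":63,"tdv":5}
After op 5 (replace /p 18): {"cjn":5,"p":18,"tdv":5}
After op 6 (add /zky 31): {"cjn":5,"p":18,"tdv":5,"zky":31}
After op 7 (replace /p 62): {"cjn":5,"p":62,"tdv":5,"zky":31}
After op 8 (replace /tdv 78): {"cjn":5,"p":62,"tdv":78,"zky":31}
After op 9 (remove /zky): {"cjn":5,"p":62,"tdv":78}
After op 10 (add /zsg 67): {"cjn":5,"p":62,"tdv":78,"zsg":67}
Value at /tdv: 78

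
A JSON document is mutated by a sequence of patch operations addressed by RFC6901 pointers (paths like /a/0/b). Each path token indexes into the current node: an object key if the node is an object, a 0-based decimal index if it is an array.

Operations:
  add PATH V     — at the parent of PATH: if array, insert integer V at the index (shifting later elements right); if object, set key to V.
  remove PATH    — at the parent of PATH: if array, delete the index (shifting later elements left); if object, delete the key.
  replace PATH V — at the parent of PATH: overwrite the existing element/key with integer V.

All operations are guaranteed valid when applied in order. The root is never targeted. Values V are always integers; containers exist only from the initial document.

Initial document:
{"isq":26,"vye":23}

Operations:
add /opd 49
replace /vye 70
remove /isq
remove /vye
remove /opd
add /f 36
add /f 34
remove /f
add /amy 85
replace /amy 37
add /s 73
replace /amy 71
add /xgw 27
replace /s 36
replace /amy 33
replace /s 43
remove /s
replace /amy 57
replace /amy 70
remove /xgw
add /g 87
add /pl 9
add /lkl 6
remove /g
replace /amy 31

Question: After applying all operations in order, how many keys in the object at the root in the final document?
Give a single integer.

After op 1 (add /opd 49): {"isq":26,"opd":49,"vye":23}
After op 2 (replace /vye 70): {"isq":26,"opd":49,"vye":70}
After op 3 (remove /isq): {"opd":49,"vye":70}
After op 4 (remove /vye): {"opd":49}
After op 5 (remove /opd): {}
After op 6 (add /f 36): {"f":36}
After op 7 (add /f 34): {"f":34}
After op 8 (remove /f): {}
After op 9 (add /amy 85): {"amy":85}
After op 10 (replace /amy 37): {"amy":37}
After op 11 (add /s 73): {"amy":37,"s":73}
After op 12 (replace /amy 71): {"amy":71,"s":73}
After op 13 (add /xgw 27): {"amy":71,"s":73,"xgw":27}
After op 14 (replace /s 36): {"amy":71,"s":36,"xgw":27}
After op 15 (replace /amy 33): {"amy":33,"s":36,"xgw":27}
After op 16 (replace /s 43): {"amy":33,"s":43,"xgw":27}
After op 17 (remove /s): {"amy":33,"xgw":27}
After op 18 (replace /amy 57): {"amy":57,"xgw":27}
After op 19 (replace /amy 70): {"amy":70,"xgw":27}
After op 20 (remove /xgw): {"amy":70}
After op 21 (add /g 87): {"amy":70,"g":87}
After op 22 (add /pl 9): {"amy":70,"g":87,"pl":9}
After op 23 (add /lkl 6): {"amy":70,"g":87,"lkl":6,"pl":9}
After op 24 (remove /g): {"amy":70,"lkl":6,"pl":9}
After op 25 (replace /amy 31): {"amy":31,"lkl":6,"pl":9}
Size at the root: 3

Answer: 3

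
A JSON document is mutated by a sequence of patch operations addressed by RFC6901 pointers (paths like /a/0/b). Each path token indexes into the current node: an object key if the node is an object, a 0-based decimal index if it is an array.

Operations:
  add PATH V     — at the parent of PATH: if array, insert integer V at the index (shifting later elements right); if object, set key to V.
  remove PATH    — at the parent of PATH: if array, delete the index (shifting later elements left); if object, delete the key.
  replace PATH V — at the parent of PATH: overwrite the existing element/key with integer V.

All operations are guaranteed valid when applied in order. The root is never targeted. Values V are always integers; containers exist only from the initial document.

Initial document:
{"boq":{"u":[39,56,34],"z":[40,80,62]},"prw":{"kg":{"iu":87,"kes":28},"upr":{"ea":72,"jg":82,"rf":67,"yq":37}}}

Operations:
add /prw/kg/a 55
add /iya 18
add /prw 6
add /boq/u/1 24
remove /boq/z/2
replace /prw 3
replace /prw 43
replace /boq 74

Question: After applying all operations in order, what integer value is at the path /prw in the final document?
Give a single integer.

Answer: 43

Derivation:
After op 1 (add /prw/kg/a 55): {"boq":{"u":[39,56,34],"z":[40,80,62]},"prw":{"kg":{"a":55,"iu":87,"kes":28},"upr":{"ea":72,"jg":82,"rf":67,"yq":37}}}
After op 2 (add /iya 18): {"boq":{"u":[39,56,34],"z":[40,80,62]},"iya":18,"prw":{"kg":{"a":55,"iu":87,"kes":28},"upr":{"ea":72,"jg":82,"rf":67,"yq":37}}}
After op 3 (add /prw 6): {"boq":{"u":[39,56,34],"z":[40,80,62]},"iya":18,"prw":6}
After op 4 (add /boq/u/1 24): {"boq":{"u":[39,24,56,34],"z":[40,80,62]},"iya":18,"prw":6}
After op 5 (remove /boq/z/2): {"boq":{"u":[39,24,56,34],"z":[40,80]},"iya":18,"prw":6}
After op 6 (replace /prw 3): {"boq":{"u":[39,24,56,34],"z":[40,80]},"iya":18,"prw":3}
After op 7 (replace /prw 43): {"boq":{"u":[39,24,56,34],"z":[40,80]},"iya":18,"prw":43}
After op 8 (replace /boq 74): {"boq":74,"iya":18,"prw":43}
Value at /prw: 43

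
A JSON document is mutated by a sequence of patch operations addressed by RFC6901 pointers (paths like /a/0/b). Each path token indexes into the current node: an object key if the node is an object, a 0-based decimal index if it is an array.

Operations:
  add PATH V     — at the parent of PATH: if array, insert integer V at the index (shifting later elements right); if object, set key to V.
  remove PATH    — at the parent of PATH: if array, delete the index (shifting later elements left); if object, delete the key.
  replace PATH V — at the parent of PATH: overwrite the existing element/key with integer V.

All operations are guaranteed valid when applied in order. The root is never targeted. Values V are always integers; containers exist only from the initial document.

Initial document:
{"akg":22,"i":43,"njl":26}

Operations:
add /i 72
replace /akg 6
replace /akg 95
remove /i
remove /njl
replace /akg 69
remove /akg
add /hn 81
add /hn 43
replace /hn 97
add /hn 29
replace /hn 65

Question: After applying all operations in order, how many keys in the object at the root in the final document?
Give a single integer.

After op 1 (add /i 72): {"akg":22,"i":72,"njl":26}
After op 2 (replace /akg 6): {"akg":6,"i":72,"njl":26}
After op 3 (replace /akg 95): {"akg":95,"i":72,"njl":26}
After op 4 (remove /i): {"akg":95,"njl":26}
After op 5 (remove /njl): {"akg":95}
After op 6 (replace /akg 69): {"akg":69}
After op 7 (remove /akg): {}
After op 8 (add /hn 81): {"hn":81}
After op 9 (add /hn 43): {"hn":43}
After op 10 (replace /hn 97): {"hn":97}
After op 11 (add /hn 29): {"hn":29}
After op 12 (replace /hn 65): {"hn":65}
Size at the root: 1

Answer: 1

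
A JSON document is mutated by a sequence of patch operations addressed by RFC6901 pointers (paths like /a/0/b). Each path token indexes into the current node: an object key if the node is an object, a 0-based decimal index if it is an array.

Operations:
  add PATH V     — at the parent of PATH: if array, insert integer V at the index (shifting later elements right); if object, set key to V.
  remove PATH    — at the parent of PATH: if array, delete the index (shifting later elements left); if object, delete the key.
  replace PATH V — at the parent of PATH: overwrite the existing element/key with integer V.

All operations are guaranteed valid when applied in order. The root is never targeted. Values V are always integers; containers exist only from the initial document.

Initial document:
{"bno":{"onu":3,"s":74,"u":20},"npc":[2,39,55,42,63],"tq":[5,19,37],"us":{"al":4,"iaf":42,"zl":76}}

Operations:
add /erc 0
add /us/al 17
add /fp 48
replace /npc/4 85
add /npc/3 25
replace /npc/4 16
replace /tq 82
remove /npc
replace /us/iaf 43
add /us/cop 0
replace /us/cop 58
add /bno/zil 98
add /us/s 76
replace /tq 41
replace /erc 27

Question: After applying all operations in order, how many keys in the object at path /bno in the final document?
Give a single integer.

After op 1 (add /erc 0): {"bno":{"onu":3,"s":74,"u":20},"erc":0,"npc":[2,39,55,42,63],"tq":[5,19,37],"us":{"al":4,"iaf":42,"zl":76}}
After op 2 (add /us/al 17): {"bno":{"onu":3,"s":74,"u":20},"erc":0,"npc":[2,39,55,42,63],"tq":[5,19,37],"us":{"al":17,"iaf":42,"zl":76}}
After op 3 (add /fp 48): {"bno":{"onu":3,"s":74,"u":20},"erc":0,"fp":48,"npc":[2,39,55,42,63],"tq":[5,19,37],"us":{"al":17,"iaf":42,"zl":76}}
After op 4 (replace /npc/4 85): {"bno":{"onu":3,"s":74,"u":20},"erc":0,"fp":48,"npc":[2,39,55,42,85],"tq":[5,19,37],"us":{"al":17,"iaf":42,"zl":76}}
After op 5 (add /npc/3 25): {"bno":{"onu":3,"s":74,"u":20},"erc":0,"fp":48,"npc":[2,39,55,25,42,85],"tq":[5,19,37],"us":{"al":17,"iaf":42,"zl":76}}
After op 6 (replace /npc/4 16): {"bno":{"onu":3,"s":74,"u":20},"erc":0,"fp":48,"npc":[2,39,55,25,16,85],"tq":[5,19,37],"us":{"al":17,"iaf":42,"zl":76}}
After op 7 (replace /tq 82): {"bno":{"onu":3,"s":74,"u":20},"erc":0,"fp":48,"npc":[2,39,55,25,16,85],"tq":82,"us":{"al":17,"iaf":42,"zl":76}}
After op 8 (remove /npc): {"bno":{"onu":3,"s":74,"u":20},"erc":0,"fp":48,"tq":82,"us":{"al":17,"iaf":42,"zl":76}}
After op 9 (replace /us/iaf 43): {"bno":{"onu":3,"s":74,"u":20},"erc":0,"fp":48,"tq":82,"us":{"al":17,"iaf":43,"zl":76}}
After op 10 (add /us/cop 0): {"bno":{"onu":3,"s":74,"u":20},"erc":0,"fp":48,"tq":82,"us":{"al":17,"cop":0,"iaf":43,"zl":76}}
After op 11 (replace /us/cop 58): {"bno":{"onu":3,"s":74,"u":20},"erc":0,"fp":48,"tq":82,"us":{"al":17,"cop":58,"iaf":43,"zl":76}}
After op 12 (add /bno/zil 98): {"bno":{"onu":3,"s":74,"u":20,"zil":98},"erc":0,"fp":48,"tq":82,"us":{"al":17,"cop":58,"iaf":43,"zl":76}}
After op 13 (add /us/s 76): {"bno":{"onu":3,"s":74,"u":20,"zil":98},"erc":0,"fp":48,"tq":82,"us":{"al":17,"cop":58,"iaf":43,"s":76,"zl":76}}
After op 14 (replace /tq 41): {"bno":{"onu":3,"s":74,"u":20,"zil":98},"erc":0,"fp":48,"tq":41,"us":{"al":17,"cop":58,"iaf":43,"s":76,"zl":76}}
After op 15 (replace /erc 27): {"bno":{"onu":3,"s":74,"u":20,"zil":98},"erc":27,"fp":48,"tq":41,"us":{"al":17,"cop":58,"iaf":43,"s":76,"zl":76}}
Size at path /bno: 4

Answer: 4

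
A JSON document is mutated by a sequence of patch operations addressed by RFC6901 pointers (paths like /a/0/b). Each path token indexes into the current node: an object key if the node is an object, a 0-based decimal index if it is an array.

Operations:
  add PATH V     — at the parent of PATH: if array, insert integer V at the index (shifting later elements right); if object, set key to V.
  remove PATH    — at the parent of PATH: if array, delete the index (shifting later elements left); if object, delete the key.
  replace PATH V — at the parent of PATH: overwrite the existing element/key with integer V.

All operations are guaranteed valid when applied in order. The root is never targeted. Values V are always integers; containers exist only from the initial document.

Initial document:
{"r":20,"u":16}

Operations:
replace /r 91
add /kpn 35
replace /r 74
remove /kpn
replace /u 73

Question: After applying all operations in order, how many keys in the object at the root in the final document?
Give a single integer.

After op 1 (replace /r 91): {"r":91,"u":16}
After op 2 (add /kpn 35): {"kpn":35,"r":91,"u":16}
After op 3 (replace /r 74): {"kpn":35,"r":74,"u":16}
After op 4 (remove /kpn): {"r":74,"u":16}
After op 5 (replace /u 73): {"r":74,"u":73}
Size at the root: 2

Answer: 2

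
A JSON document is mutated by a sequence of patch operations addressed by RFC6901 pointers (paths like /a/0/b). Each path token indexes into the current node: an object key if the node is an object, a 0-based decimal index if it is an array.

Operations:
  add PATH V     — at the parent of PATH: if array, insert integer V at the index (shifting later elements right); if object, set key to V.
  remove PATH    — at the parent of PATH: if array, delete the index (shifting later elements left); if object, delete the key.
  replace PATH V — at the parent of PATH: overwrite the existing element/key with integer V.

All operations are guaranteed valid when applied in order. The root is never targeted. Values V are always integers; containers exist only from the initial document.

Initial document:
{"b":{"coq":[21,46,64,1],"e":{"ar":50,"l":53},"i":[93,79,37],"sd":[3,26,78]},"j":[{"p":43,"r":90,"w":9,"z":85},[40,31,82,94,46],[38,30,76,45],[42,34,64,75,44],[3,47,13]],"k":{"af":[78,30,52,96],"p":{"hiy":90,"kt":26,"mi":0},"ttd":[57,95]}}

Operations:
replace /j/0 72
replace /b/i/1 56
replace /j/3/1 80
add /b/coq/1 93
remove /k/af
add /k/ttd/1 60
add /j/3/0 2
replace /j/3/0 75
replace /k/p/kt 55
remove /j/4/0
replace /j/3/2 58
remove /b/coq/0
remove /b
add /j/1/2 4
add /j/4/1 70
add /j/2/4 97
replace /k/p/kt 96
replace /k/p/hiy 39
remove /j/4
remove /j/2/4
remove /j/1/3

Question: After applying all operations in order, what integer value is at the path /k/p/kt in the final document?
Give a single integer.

After op 1 (replace /j/0 72): {"b":{"coq":[21,46,64,1],"e":{"ar":50,"l":53},"i":[93,79,37],"sd":[3,26,78]},"j":[72,[40,31,82,94,46],[38,30,76,45],[42,34,64,75,44],[3,47,13]],"k":{"af":[78,30,52,96],"p":{"hiy":90,"kt":26,"mi":0},"ttd":[57,95]}}
After op 2 (replace /b/i/1 56): {"b":{"coq":[21,46,64,1],"e":{"ar":50,"l":53},"i":[93,56,37],"sd":[3,26,78]},"j":[72,[40,31,82,94,46],[38,30,76,45],[42,34,64,75,44],[3,47,13]],"k":{"af":[78,30,52,96],"p":{"hiy":90,"kt":26,"mi":0},"ttd":[57,95]}}
After op 3 (replace /j/3/1 80): {"b":{"coq":[21,46,64,1],"e":{"ar":50,"l":53},"i":[93,56,37],"sd":[3,26,78]},"j":[72,[40,31,82,94,46],[38,30,76,45],[42,80,64,75,44],[3,47,13]],"k":{"af":[78,30,52,96],"p":{"hiy":90,"kt":26,"mi":0},"ttd":[57,95]}}
After op 4 (add /b/coq/1 93): {"b":{"coq":[21,93,46,64,1],"e":{"ar":50,"l":53},"i":[93,56,37],"sd":[3,26,78]},"j":[72,[40,31,82,94,46],[38,30,76,45],[42,80,64,75,44],[3,47,13]],"k":{"af":[78,30,52,96],"p":{"hiy":90,"kt":26,"mi":0},"ttd":[57,95]}}
After op 5 (remove /k/af): {"b":{"coq":[21,93,46,64,1],"e":{"ar":50,"l":53},"i":[93,56,37],"sd":[3,26,78]},"j":[72,[40,31,82,94,46],[38,30,76,45],[42,80,64,75,44],[3,47,13]],"k":{"p":{"hiy":90,"kt":26,"mi":0},"ttd":[57,95]}}
After op 6 (add /k/ttd/1 60): {"b":{"coq":[21,93,46,64,1],"e":{"ar":50,"l":53},"i":[93,56,37],"sd":[3,26,78]},"j":[72,[40,31,82,94,46],[38,30,76,45],[42,80,64,75,44],[3,47,13]],"k":{"p":{"hiy":90,"kt":26,"mi":0},"ttd":[57,60,95]}}
After op 7 (add /j/3/0 2): {"b":{"coq":[21,93,46,64,1],"e":{"ar":50,"l":53},"i":[93,56,37],"sd":[3,26,78]},"j":[72,[40,31,82,94,46],[38,30,76,45],[2,42,80,64,75,44],[3,47,13]],"k":{"p":{"hiy":90,"kt":26,"mi":0},"ttd":[57,60,95]}}
After op 8 (replace /j/3/0 75): {"b":{"coq":[21,93,46,64,1],"e":{"ar":50,"l":53},"i":[93,56,37],"sd":[3,26,78]},"j":[72,[40,31,82,94,46],[38,30,76,45],[75,42,80,64,75,44],[3,47,13]],"k":{"p":{"hiy":90,"kt":26,"mi":0},"ttd":[57,60,95]}}
After op 9 (replace /k/p/kt 55): {"b":{"coq":[21,93,46,64,1],"e":{"ar":50,"l":53},"i":[93,56,37],"sd":[3,26,78]},"j":[72,[40,31,82,94,46],[38,30,76,45],[75,42,80,64,75,44],[3,47,13]],"k":{"p":{"hiy":90,"kt":55,"mi":0},"ttd":[57,60,95]}}
After op 10 (remove /j/4/0): {"b":{"coq":[21,93,46,64,1],"e":{"ar":50,"l":53},"i":[93,56,37],"sd":[3,26,78]},"j":[72,[40,31,82,94,46],[38,30,76,45],[75,42,80,64,75,44],[47,13]],"k":{"p":{"hiy":90,"kt":55,"mi":0},"ttd":[57,60,95]}}
After op 11 (replace /j/3/2 58): {"b":{"coq":[21,93,46,64,1],"e":{"ar":50,"l":53},"i":[93,56,37],"sd":[3,26,78]},"j":[72,[40,31,82,94,46],[38,30,76,45],[75,42,58,64,75,44],[47,13]],"k":{"p":{"hiy":90,"kt":55,"mi":0},"ttd":[57,60,95]}}
After op 12 (remove /b/coq/0): {"b":{"coq":[93,46,64,1],"e":{"ar":50,"l":53},"i":[93,56,37],"sd":[3,26,78]},"j":[72,[40,31,82,94,46],[38,30,76,45],[75,42,58,64,75,44],[47,13]],"k":{"p":{"hiy":90,"kt":55,"mi":0},"ttd":[57,60,95]}}
After op 13 (remove /b): {"j":[72,[40,31,82,94,46],[38,30,76,45],[75,42,58,64,75,44],[47,13]],"k":{"p":{"hiy":90,"kt":55,"mi":0},"ttd":[57,60,95]}}
After op 14 (add /j/1/2 4): {"j":[72,[40,31,4,82,94,46],[38,30,76,45],[75,42,58,64,75,44],[47,13]],"k":{"p":{"hiy":90,"kt":55,"mi":0},"ttd":[57,60,95]}}
After op 15 (add /j/4/1 70): {"j":[72,[40,31,4,82,94,46],[38,30,76,45],[75,42,58,64,75,44],[47,70,13]],"k":{"p":{"hiy":90,"kt":55,"mi":0},"ttd":[57,60,95]}}
After op 16 (add /j/2/4 97): {"j":[72,[40,31,4,82,94,46],[38,30,76,45,97],[75,42,58,64,75,44],[47,70,13]],"k":{"p":{"hiy":90,"kt":55,"mi":0},"ttd":[57,60,95]}}
After op 17 (replace /k/p/kt 96): {"j":[72,[40,31,4,82,94,46],[38,30,76,45,97],[75,42,58,64,75,44],[47,70,13]],"k":{"p":{"hiy":90,"kt":96,"mi":0},"ttd":[57,60,95]}}
After op 18 (replace /k/p/hiy 39): {"j":[72,[40,31,4,82,94,46],[38,30,76,45,97],[75,42,58,64,75,44],[47,70,13]],"k":{"p":{"hiy":39,"kt":96,"mi":0},"ttd":[57,60,95]}}
After op 19 (remove /j/4): {"j":[72,[40,31,4,82,94,46],[38,30,76,45,97],[75,42,58,64,75,44]],"k":{"p":{"hiy":39,"kt":96,"mi":0},"ttd":[57,60,95]}}
After op 20 (remove /j/2/4): {"j":[72,[40,31,4,82,94,46],[38,30,76,45],[75,42,58,64,75,44]],"k":{"p":{"hiy":39,"kt":96,"mi":0},"ttd":[57,60,95]}}
After op 21 (remove /j/1/3): {"j":[72,[40,31,4,94,46],[38,30,76,45],[75,42,58,64,75,44]],"k":{"p":{"hiy":39,"kt":96,"mi":0},"ttd":[57,60,95]}}
Value at /k/p/kt: 96

Answer: 96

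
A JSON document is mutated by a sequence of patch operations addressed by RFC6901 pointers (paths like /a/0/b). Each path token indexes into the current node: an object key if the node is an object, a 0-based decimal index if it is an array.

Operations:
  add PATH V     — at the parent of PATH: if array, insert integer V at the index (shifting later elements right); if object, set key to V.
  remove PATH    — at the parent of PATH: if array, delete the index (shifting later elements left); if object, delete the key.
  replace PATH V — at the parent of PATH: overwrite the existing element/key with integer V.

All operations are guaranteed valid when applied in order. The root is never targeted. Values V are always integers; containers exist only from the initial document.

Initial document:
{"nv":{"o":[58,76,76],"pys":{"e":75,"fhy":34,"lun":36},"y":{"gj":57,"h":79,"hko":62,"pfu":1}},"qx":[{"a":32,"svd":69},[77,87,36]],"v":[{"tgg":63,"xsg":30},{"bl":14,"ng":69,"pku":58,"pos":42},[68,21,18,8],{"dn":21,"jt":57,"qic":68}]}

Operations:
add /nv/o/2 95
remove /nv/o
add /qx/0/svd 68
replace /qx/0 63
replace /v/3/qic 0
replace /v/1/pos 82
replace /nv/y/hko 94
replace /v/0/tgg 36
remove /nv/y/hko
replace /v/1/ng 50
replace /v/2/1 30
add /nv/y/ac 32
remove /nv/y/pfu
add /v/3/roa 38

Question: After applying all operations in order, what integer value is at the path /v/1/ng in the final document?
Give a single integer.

Answer: 50

Derivation:
After op 1 (add /nv/o/2 95): {"nv":{"o":[58,76,95,76],"pys":{"e":75,"fhy":34,"lun":36},"y":{"gj":57,"h":79,"hko":62,"pfu":1}},"qx":[{"a":32,"svd":69},[77,87,36]],"v":[{"tgg":63,"xsg":30},{"bl":14,"ng":69,"pku":58,"pos":42},[68,21,18,8],{"dn":21,"jt":57,"qic":68}]}
After op 2 (remove /nv/o): {"nv":{"pys":{"e":75,"fhy":34,"lun":36},"y":{"gj":57,"h":79,"hko":62,"pfu":1}},"qx":[{"a":32,"svd":69},[77,87,36]],"v":[{"tgg":63,"xsg":30},{"bl":14,"ng":69,"pku":58,"pos":42},[68,21,18,8],{"dn":21,"jt":57,"qic":68}]}
After op 3 (add /qx/0/svd 68): {"nv":{"pys":{"e":75,"fhy":34,"lun":36},"y":{"gj":57,"h":79,"hko":62,"pfu":1}},"qx":[{"a":32,"svd":68},[77,87,36]],"v":[{"tgg":63,"xsg":30},{"bl":14,"ng":69,"pku":58,"pos":42},[68,21,18,8],{"dn":21,"jt":57,"qic":68}]}
After op 4 (replace /qx/0 63): {"nv":{"pys":{"e":75,"fhy":34,"lun":36},"y":{"gj":57,"h":79,"hko":62,"pfu":1}},"qx":[63,[77,87,36]],"v":[{"tgg":63,"xsg":30},{"bl":14,"ng":69,"pku":58,"pos":42},[68,21,18,8],{"dn":21,"jt":57,"qic":68}]}
After op 5 (replace /v/3/qic 0): {"nv":{"pys":{"e":75,"fhy":34,"lun":36},"y":{"gj":57,"h":79,"hko":62,"pfu":1}},"qx":[63,[77,87,36]],"v":[{"tgg":63,"xsg":30},{"bl":14,"ng":69,"pku":58,"pos":42},[68,21,18,8],{"dn":21,"jt":57,"qic":0}]}
After op 6 (replace /v/1/pos 82): {"nv":{"pys":{"e":75,"fhy":34,"lun":36},"y":{"gj":57,"h":79,"hko":62,"pfu":1}},"qx":[63,[77,87,36]],"v":[{"tgg":63,"xsg":30},{"bl":14,"ng":69,"pku":58,"pos":82},[68,21,18,8],{"dn":21,"jt":57,"qic":0}]}
After op 7 (replace /nv/y/hko 94): {"nv":{"pys":{"e":75,"fhy":34,"lun":36},"y":{"gj":57,"h":79,"hko":94,"pfu":1}},"qx":[63,[77,87,36]],"v":[{"tgg":63,"xsg":30},{"bl":14,"ng":69,"pku":58,"pos":82},[68,21,18,8],{"dn":21,"jt":57,"qic":0}]}
After op 8 (replace /v/0/tgg 36): {"nv":{"pys":{"e":75,"fhy":34,"lun":36},"y":{"gj":57,"h":79,"hko":94,"pfu":1}},"qx":[63,[77,87,36]],"v":[{"tgg":36,"xsg":30},{"bl":14,"ng":69,"pku":58,"pos":82},[68,21,18,8],{"dn":21,"jt":57,"qic":0}]}
After op 9 (remove /nv/y/hko): {"nv":{"pys":{"e":75,"fhy":34,"lun":36},"y":{"gj":57,"h":79,"pfu":1}},"qx":[63,[77,87,36]],"v":[{"tgg":36,"xsg":30},{"bl":14,"ng":69,"pku":58,"pos":82},[68,21,18,8],{"dn":21,"jt":57,"qic":0}]}
After op 10 (replace /v/1/ng 50): {"nv":{"pys":{"e":75,"fhy":34,"lun":36},"y":{"gj":57,"h":79,"pfu":1}},"qx":[63,[77,87,36]],"v":[{"tgg":36,"xsg":30},{"bl":14,"ng":50,"pku":58,"pos":82},[68,21,18,8],{"dn":21,"jt":57,"qic":0}]}
After op 11 (replace /v/2/1 30): {"nv":{"pys":{"e":75,"fhy":34,"lun":36},"y":{"gj":57,"h":79,"pfu":1}},"qx":[63,[77,87,36]],"v":[{"tgg":36,"xsg":30},{"bl":14,"ng":50,"pku":58,"pos":82},[68,30,18,8],{"dn":21,"jt":57,"qic":0}]}
After op 12 (add /nv/y/ac 32): {"nv":{"pys":{"e":75,"fhy":34,"lun":36},"y":{"ac":32,"gj":57,"h":79,"pfu":1}},"qx":[63,[77,87,36]],"v":[{"tgg":36,"xsg":30},{"bl":14,"ng":50,"pku":58,"pos":82},[68,30,18,8],{"dn":21,"jt":57,"qic":0}]}
After op 13 (remove /nv/y/pfu): {"nv":{"pys":{"e":75,"fhy":34,"lun":36},"y":{"ac":32,"gj":57,"h":79}},"qx":[63,[77,87,36]],"v":[{"tgg":36,"xsg":30},{"bl":14,"ng":50,"pku":58,"pos":82},[68,30,18,8],{"dn":21,"jt":57,"qic":0}]}
After op 14 (add /v/3/roa 38): {"nv":{"pys":{"e":75,"fhy":34,"lun":36},"y":{"ac":32,"gj":57,"h":79}},"qx":[63,[77,87,36]],"v":[{"tgg":36,"xsg":30},{"bl":14,"ng":50,"pku":58,"pos":82},[68,30,18,8],{"dn":21,"jt":57,"qic":0,"roa":38}]}
Value at /v/1/ng: 50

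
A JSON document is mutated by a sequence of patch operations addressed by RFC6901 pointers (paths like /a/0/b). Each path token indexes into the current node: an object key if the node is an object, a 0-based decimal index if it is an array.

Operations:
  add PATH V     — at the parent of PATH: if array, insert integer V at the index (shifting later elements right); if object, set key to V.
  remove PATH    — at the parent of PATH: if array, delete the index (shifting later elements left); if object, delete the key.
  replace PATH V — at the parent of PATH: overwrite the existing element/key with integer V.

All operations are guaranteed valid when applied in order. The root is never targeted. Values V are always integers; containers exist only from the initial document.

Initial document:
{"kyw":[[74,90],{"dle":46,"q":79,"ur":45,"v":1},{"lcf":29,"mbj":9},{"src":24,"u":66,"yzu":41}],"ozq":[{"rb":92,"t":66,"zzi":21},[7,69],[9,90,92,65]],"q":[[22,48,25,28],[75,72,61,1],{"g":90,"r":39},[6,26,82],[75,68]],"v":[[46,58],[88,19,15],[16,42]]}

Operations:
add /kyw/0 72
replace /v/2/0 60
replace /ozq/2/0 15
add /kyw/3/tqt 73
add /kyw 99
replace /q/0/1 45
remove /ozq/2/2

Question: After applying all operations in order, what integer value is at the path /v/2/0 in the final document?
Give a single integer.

After op 1 (add /kyw/0 72): {"kyw":[72,[74,90],{"dle":46,"q":79,"ur":45,"v":1},{"lcf":29,"mbj":9},{"src":24,"u":66,"yzu":41}],"ozq":[{"rb":92,"t":66,"zzi":21},[7,69],[9,90,92,65]],"q":[[22,48,25,28],[75,72,61,1],{"g":90,"r":39},[6,26,82],[75,68]],"v":[[46,58],[88,19,15],[16,42]]}
After op 2 (replace /v/2/0 60): {"kyw":[72,[74,90],{"dle":46,"q":79,"ur":45,"v":1},{"lcf":29,"mbj":9},{"src":24,"u":66,"yzu":41}],"ozq":[{"rb":92,"t":66,"zzi":21},[7,69],[9,90,92,65]],"q":[[22,48,25,28],[75,72,61,1],{"g":90,"r":39},[6,26,82],[75,68]],"v":[[46,58],[88,19,15],[60,42]]}
After op 3 (replace /ozq/2/0 15): {"kyw":[72,[74,90],{"dle":46,"q":79,"ur":45,"v":1},{"lcf":29,"mbj":9},{"src":24,"u":66,"yzu":41}],"ozq":[{"rb":92,"t":66,"zzi":21},[7,69],[15,90,92,65]],"q":[[22,48,25,28],[75,72,61,1],{"g":90,"r":39},[6,26,82],[75,68]],"v":[[46,58],[88,19,15],[60,42]]}
After op 4 (add /kyw/3/tqt 73): {"kyw":[72,[74,90],{"dle":46,"q":79,"ur":45,"v":1},{"lcf":29,"mbj":9,"tqt":73},{"src":24,"u":66,"yzu":41}],"ozq":[{"rb":92,"t":66,"zzi":21},[7,69],[15,90,92,65]],"q":[[22,48,25,28],[75,72,61,1],{"g":90,"r":39},[6,26,82],[75,68]],"v":[[46,58],[88,19,15],[60,42]]}
After op 5 (add /kyw 99): {"kyw":99,"ozq":[{"rb":92,"t":66,"zzi":21},[7,69],[15,90,92,65]],"q":[[22,48,25,28],[75,72,61,1],{"g":90,"r":39},[6,26,82],[75,68]],"v":[[46,58],[88,19,15],[60,42]]}
After op 6 (replace /q/0/1 45): {"kyw":99,"ozq":[{"rb":92,"t":66,"zzi":21},[7,69],[15,90,92,65]],"q":[[22,45,25,28],[75,72,61,1],{"g":90,"r":39},[6,26,82],[75,68]],"v":[[46,58],[88,19,15],[60,42]]}
After op 7 (remove /ozq/2/2): {"kyw":99,"ozq":[{"rb":92,"t":66,"zzi":21},[7,69],[15,90,65]],"q":[[22,45,25,28],[75,72,61,1],{"g":90,"r":39},[6,26,82],[75,68]],"v":[[46,58],[88,19,15],[60,42]]}
Value at /v/2/0: 60

Answer: 60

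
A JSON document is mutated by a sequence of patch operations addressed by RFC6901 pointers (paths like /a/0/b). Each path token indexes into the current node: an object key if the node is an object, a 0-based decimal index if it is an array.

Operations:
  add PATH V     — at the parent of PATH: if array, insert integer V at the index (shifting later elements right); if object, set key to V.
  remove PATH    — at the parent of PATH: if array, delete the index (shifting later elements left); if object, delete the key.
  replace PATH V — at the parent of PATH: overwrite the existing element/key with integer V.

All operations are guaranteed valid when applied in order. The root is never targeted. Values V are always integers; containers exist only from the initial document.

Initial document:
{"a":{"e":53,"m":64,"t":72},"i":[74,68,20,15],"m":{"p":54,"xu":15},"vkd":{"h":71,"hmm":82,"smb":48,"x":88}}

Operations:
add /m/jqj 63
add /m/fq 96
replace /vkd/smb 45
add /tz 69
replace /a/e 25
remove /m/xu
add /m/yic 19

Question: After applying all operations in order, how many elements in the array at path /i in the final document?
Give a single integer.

Answer: 4

Derivation:
After op 1 (add /m/jqj 63): {"a":{"e":53,"m":64,"t":72},"i":[74,68,20,15],"m":{"jqj":63,"p":54,"xu":15},"vkd":{"h":71,"hmm":82,"smb":48,"x":88}}
After op 2 (add /m/fq 96): {"a":{"e":53,"m":64,"t":72},"i":[74,68,20,15],"m":{"fq":96,"jqj":63,"p":54,"xu":15},"vkd":{"h":71,"hmm":82,"smb":48,"x":88}}
After op 3 (replace /vkd/smb 45): {"a":{"e":53,"m":64,"t":72},"i":[74,68,20,15],"m":{"fq":96,"jqj":63,"p":54,"xu":15},"vkd":{"h":71,"hmm":82,"smb":45,"x":88}}
After op 4 (add /tz 69): {"a":{"e":53,"m":64,"t":72},"i":[74,68,20,15],"m":{"fq":96,"jqj":63,"p":54,"xu":15},"tz":69,"vkd":{"h":71,"hmm":82,"smb":45,"x":88}}
After op 5 (replace /a/e 25): {"a":{"e":25,"m":64,"t":72},"i":[74,68,20,15],"m":{"fq":96,"jqj":63,"p":54,"xu":15},"tz":69,"vkd":{"h":71,"hmm":82,"smb":45,"x":88}}
After op 6 (remove /m/xu): {"a":{"e":25,"m":64,"t":72},"i":[74,68,20,15],"m":{"fq":96,"jqj":63,"p":54},"tz":69,"vkd":{"h":71,"hmm":82,"smb":45,"x":88}}
After op 7 (add /m/yic 19): {"a":{"e":25,"m":64,"t":72},"i":[74,68,20,15],"m":{"fq":96,"jqj":63,"p":54,"yic":19},"tz":69,"vkd":{"h":71,"hmm":82,"smb":45,"x":88}}
Size at path /i: 4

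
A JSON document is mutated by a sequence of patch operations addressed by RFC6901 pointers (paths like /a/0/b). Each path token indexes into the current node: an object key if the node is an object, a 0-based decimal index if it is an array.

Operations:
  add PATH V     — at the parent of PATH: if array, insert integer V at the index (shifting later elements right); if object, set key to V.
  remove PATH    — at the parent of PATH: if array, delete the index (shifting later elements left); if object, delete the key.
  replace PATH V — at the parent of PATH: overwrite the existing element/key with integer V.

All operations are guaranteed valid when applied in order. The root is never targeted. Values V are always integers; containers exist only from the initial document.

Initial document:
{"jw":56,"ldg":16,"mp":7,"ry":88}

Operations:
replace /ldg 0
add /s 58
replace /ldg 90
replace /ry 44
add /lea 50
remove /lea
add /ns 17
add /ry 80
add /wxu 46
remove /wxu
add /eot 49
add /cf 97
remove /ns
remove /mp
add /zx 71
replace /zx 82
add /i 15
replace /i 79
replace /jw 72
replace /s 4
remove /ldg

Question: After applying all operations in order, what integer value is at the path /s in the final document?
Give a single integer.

After op 1 (replace /ldg 0): {"jw":56,"ldg":0,"mp":7,"ry":88}
After op 2 (add /s 58): {"jw":56,"ldg":0,"mp":7,"ry":88,"s":58}
After op 3 (replace /ldg 90): {"jw":56,"ldg":90,"mp":7,"ry":88,"s":58}
After op 4 (replace /ry 44): {"jw":56,"ldg":90,"mp":7,"ry":44,"s":58}
After op 5 (add /lea 50): {"jw":56,"ldg":90,"lea":50,"mp":7,"ry":44,"s":58}
After op 6 (remove /lea): {"jw":56,"ldg":90,"mp":7,"ry":44,"s":58}
After op 7 (add /ns 17): {"jw":56,"ldg":90,"mp":7,"ns":17,"ry":44,"s":58}
After op 8 (add /ry 80): {"jw":56,"ldg":90,"mp":7,"ns":17,"ry":80,"s":58}
After op 9 (add /wxu 46): {"jw":56,"ldg":90,"mp":7,"ns":17,"ry":80,"s":58,"wxu":46}
After op 10 (remove /wxu): {"jw":56,"ldg":90,"mp":7,"ns":17,"ry":80,"s":58}
After op 11 (add /eot 49): {"eot":49,"jw":56,"ldg":90,"mp":7,"ns":17,"ry":80,"s":58}
After op 12 (add /cf 97): {"cf":97,"eot":49,"jw":56,"ldg":90,"mp":7,"ns":17,"ry":80,"s":58}
After op 13 (remove /ns): {"cf":97,"eot":49,"jw":56,"ldg":90,"mp":7,"ry":80,"s":58}
After op 14 (remove /mp): {"cf":97,"eot":49,"jw":56,"ldg":90,"ry":80,"s":58}
After op 15 (add /zx 71): {"cf":97,"eot":49,"jw":56,"ldg":90,"ry":80,"s":58,"zx":71}
After op 16 (replace /zx 82): {"cf":97,"eot":49,"jw":56,"ldg":90,"ry":80,"s":58,"zx":82}
After op 17 (add /i 15): {"cf":97,"eot":49,"i":15,"jw":56,"ldg":90,"ry":80,"s":58,"zx":82}
After op 18 (replace /i 79): {"cf":97,"eot":49,"i":79,"jw":56,"ldg":90,"ry":80,"s":58,"zx":82}
After op 19 (replace /jw 72): {"cf":97,"eot":49,"i":79,"jw":72,"ldg":90,"ry":80,"s":58,"zx":82}
After op 20 (replace /s 4): {"cf":97,"eot":49,"i":79,"jw":72,"ldg":90,"ry":80,"s":4,"zx":82}
After op 21 (remove /ldg): {"cf":97,"eot":49,"i":79,"jw":72,"ry":80,"s":4,"zx":82}
Value at /s: 4

Answer: 4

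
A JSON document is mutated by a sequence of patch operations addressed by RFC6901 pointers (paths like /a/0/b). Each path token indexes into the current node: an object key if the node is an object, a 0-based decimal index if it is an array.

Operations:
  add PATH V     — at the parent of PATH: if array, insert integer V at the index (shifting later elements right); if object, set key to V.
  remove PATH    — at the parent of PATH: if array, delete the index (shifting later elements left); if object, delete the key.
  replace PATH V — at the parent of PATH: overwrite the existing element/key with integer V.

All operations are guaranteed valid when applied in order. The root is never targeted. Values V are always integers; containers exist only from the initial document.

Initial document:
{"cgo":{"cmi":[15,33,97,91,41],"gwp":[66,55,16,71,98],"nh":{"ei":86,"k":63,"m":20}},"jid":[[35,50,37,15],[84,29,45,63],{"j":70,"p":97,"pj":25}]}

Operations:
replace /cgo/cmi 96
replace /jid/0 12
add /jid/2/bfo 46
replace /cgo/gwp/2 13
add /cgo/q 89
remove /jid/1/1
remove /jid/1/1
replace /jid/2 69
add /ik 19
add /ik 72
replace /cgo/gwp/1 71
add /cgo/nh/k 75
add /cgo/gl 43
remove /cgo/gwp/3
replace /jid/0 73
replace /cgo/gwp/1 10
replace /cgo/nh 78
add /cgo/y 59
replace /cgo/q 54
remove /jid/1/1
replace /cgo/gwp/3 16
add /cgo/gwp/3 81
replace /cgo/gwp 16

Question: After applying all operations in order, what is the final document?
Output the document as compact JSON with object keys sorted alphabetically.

Answer: {"cgo":{"cmi":96,"gl":43,"gwp":16,"nh":78,"q":54,"y":59},"ik":72,"jid":[73,[84],69]}

Derivation:
After op 1 (replace /cgo/cmi 96): {"cgo":{"cmi":96,"gwp":[66,55,16,71,98],"nh":{"ei":86,"k":63,"m":20}},"jid":[[35,50,37,15],[84,29,45,63],{"j":70,"p":97,"pj":25}]}
After op 2 (replace /jid/0 12): {"cgo":{"cmi":96,"gwp":[66,55,16,71,98],"nh":{"ei":86,"k":63,"m":20}},"jid":[12,[84,29,45,63],{"j":70,"p":97,"pj":25}]}
After op 3 (add /jid/2/bfo 46): {"cgo":{"cmi":96,"gwp":[66,55,16,71,98],"nh":{"ei":86,"k":63,"m":20}},"jid":[12,[84,29,45,63],{"bfo":46,"j":70,"p":97,"pj":25}]}
After op 4 (replace /cgo/gwp/2 13): {"cgo":{"cmi":96,"gwp":[66,55,13,71,98],"nh":{"ei":86,"k":63,"m":20}},"jid":[12,[84,29,45,63],{"bfo":46,"j":70,"p":97,"pj":25}]}
After op 5 (add /cgo/q 89): {"cgo":{"cmi":96,"gwp":[66,55,13,71,98],"nh":{"ei":86,"k":63,"m":20},"q":89},"jid":[12,[84,29,45,63],{"bfo":46,"j":70,"p":97,"pj":25}]}
After op 6 (remove /jid/1/1): {"cgo":{"cmi":96,"gwp":[66,55,13,71,98],"nh":{"ei":86,"k":63,"m":20},"q":89},"jid":[12,[84,45,63],{"bfo":46,"j":70,"p":97,"pj":25}]}
After op 7 (remove /jid/1/1): {"cgo":{"cmi":96,"gwp":[66,55,13,71,98],"nh":{"ei":86,"k":63,"m":20},"q":89},"jid":[12,[84,63],{"bfo":46,"j":70,"p":97,"pj":25}]}
After op 8 (replace /jid/2 69): {"cgo":{"cmi":96,"gwp":[66,55,13,71,98],"nh":{"ei":86,"k":63,"m":20},"q":89},"jid":[12,[84,63],69]}
After op 9 (add /ik 19): {"cgo":{"cmi":96,"gwp":[66,55,13,71,98],"nh":{"ei":86,"k":63,"m":20},"q":89},"ik":19,"jid":[12,[84,63],69]}
After op 10 (add /ik 72): {"cgo":{"cmi":96,"gwp":[66,55,13,71,98],"nh":{"ei":86,"k":63,"m":20},"q":89},"ik":72,"jid":[12,[84,63],69]}
After op 11 (replace /cgo/gwp/1 71): {"cgo":{"cmi":96,"gwp":[66,71,13,71,98],"nh":{"ei":86,"k":63,"m":20},"q":89},"ik":72,"jid":[12,[84,63],69]}
After op 12 (add /cgo/nh/k 75): {"cgo":{"cmi":96,"gwp":[66,71,13,71,98],"nh":{"ei":86,"k":75,"m":20},"q":89},"ik":72,"jid":[12,[84,63],69]}
After op 13 (add /cgo/gl 43): {"cgo":{"cmi":96,"gl":43,"gwp":[66,71,13,71,98],"nh":{"ei":86,"k":75,"m":20},"q":89},"ik":72,"jid":[12,[84,63],69]}
After op 14 (remove /cgo/gwp/3): {"cgo":{"cmi":96,"gl":43,"gwp":[66,71,13,98],"nh":{"ei":86,"k":75,"m":20},"q":89},"ik":72,"jid":[12,[84,63],69]}
After op 15 (replace /jid/0 73): {"cgo":{"cmi":96,"gl":43,"gwp":[66,71,13,98],"nh":{"ei":86,"k":75,"m":20},"q":89},"ik":72,"jid":[73,[84,63],69]}
After op 16 (replace /cgo/gwp/1 10): {"cgo":{"cmi":96,"gl":43,"gwp":[66,10,13,98],"nh":{"ei":86,"k":75,"m":20},"q":89},"ik":72,"jid":[73,[84,63],69]}
After op 17 (replace /cgo/nh 78): {"cgo":{"cmi":96,"gl":43,"gwp":[66,10,13,98],"nh":78,"q":89},"ik":72,"jid":[73,[84,63],69]}
After op 18 (add /cgo/y 59): {"cgo":{"cmi":96,"gl":43,"gwp":[66,10,13,98],"nh":78,"q":89,"y":59},"ik":72,"jid":[73,[84,63],69]}
After op 19 (replace /cgo/q 54): {"cgo":{"cmi":96,"gl":43,"gwp":[66,10,13,98],"nh":78,"q":54,"y":59},"ik":72,"jid":[73,[84,63],69]}
After op 20 (remove /jid/1/1): {"cgo":{"cmi":96,"gl":43,"gwp":[66,10,13,98],"nh":78,"q":54,"y":59},"ik":72,"jid":[73,[84],69]}
After op 21 (replace /cgo/gwp/3 16): {"cgo":{"cmi":96,"gl":43,"gwp":[66,10,13,16],"nh":78,"q":54,"y":59},"ik":72,"jid":[73,[84],69]}
After op 22 (add /cgo/gwp/3 81): {"cgo":{"cmi":96,"gl":43,"gwp":[66,10,13,81,16],"nh":78,"q":54,"y":59},"ik":72,"jid":[73,[84],69]}
After op 23 (replace /cgo/gwp 16): {"cgo":{"cmi":96,"gl":43,"gwp":16,"nh":78,"q":54,"y":59},"ik":72,"jid":[73,[84],69]}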